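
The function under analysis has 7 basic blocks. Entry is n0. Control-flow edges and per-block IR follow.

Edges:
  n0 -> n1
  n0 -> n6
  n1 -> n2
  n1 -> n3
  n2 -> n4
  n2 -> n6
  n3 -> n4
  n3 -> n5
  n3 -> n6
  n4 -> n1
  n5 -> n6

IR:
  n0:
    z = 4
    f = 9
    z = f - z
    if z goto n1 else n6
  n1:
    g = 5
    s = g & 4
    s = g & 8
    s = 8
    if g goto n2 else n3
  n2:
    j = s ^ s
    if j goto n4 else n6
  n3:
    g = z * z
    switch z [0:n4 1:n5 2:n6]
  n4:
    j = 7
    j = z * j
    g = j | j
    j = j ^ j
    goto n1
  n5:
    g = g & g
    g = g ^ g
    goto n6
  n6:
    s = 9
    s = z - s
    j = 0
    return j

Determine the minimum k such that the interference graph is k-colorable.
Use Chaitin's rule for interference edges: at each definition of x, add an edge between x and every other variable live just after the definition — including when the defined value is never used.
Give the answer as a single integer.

Answer: 3

Working:
Block summaries:
  n0: def={f,z} ue=∅
  n1: def={g,s} ue=∅
  n2: def={j} ue={s}
  n3: def={g} ue={z}
  n4: def={g,j} ue={z}
  n5: def={g} ue={g}
  n6: def={j,s} ue={z}

Backward fixpoint:
  live n0: ∅→{z}
  live n1: {z}→{s,z}
  live n2: {s,z}→{z}
  live n3: {z}→{g,z}
  live n4: {z}→{z}
  live n5: {g,z}→{z}
  live n6: {z}→∅

Interfere edges:
  f↔{z}
  g↔{j,s,z}
  j↔{g,z}
  s↔{g,z}
  z↔{f,g,j,s}

Registers:
  lower bound: {g,j,z} mutually conflict ⇒ χ ≥ 3
  3-colouring: r0={z}  r1={f,g}  r2={j,s}
  χ = 3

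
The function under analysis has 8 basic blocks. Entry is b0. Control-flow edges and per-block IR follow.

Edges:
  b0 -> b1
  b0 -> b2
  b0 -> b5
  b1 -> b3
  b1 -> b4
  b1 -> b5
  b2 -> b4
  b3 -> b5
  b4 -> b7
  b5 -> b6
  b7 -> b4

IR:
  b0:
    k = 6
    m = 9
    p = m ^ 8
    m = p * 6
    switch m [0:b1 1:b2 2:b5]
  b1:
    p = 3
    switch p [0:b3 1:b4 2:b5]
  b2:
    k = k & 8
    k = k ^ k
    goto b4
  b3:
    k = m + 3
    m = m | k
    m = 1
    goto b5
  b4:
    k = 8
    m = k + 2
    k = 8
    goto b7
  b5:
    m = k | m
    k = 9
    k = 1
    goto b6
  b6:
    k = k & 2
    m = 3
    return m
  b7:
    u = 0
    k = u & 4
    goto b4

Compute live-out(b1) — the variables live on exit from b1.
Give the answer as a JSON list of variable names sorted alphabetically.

Answer: ["k", "m"]

Working:
Per-block:
  b0: {k,m,p} / ∅
  b1: {p} / ∅
  b2: {k} / {k}
  b3: {k,m} / {m}
  b4: {k,m} / ∅
  b5: {k,m} / {k,m}
  b6: {k,m} / {k}
  b7: {k,u} / ∅

Live sets:
  b0: in=∅ out={k,m}
  b1: in={k,m} out={k,m}
  b2: in={k} out=∅
  b3: in={m} out={k,m}
  b4: in=∅ out=∅
  b5: in={k,m} out={k}
  b6: in={k} out=∅
  b7: in=∅ out=∅

live-out(b1) = ["k", "m"]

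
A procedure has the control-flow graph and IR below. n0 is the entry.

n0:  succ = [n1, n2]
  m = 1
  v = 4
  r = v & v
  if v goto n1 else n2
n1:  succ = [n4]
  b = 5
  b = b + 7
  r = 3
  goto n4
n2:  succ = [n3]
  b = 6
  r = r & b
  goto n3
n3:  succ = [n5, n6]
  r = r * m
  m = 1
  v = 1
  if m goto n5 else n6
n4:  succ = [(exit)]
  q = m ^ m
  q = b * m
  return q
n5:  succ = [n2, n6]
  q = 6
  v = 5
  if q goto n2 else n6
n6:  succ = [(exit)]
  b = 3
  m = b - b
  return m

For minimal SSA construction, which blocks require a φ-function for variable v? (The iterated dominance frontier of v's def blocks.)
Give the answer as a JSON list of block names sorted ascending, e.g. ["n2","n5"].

idom tree: n1←n0 n2←n0 n3←n2 n4←n1 n5←n3 n6←n3
Dom at joins:
  n2: preds {n0,n5}: {n0} ∩ {n0,n2,n3,n5} = {n0}; idom=n0
  n6: preds {n3,n5}: {n0,n2,n3} ∩ {n0,n2,n3,n5} = {n0,n2,n3}; idom=n3

Frontier:
  n2←n0: walk · to n0
  n2←n5: walk n5→n3→n2 to n0
  n6←n3: walk · to n3
  n6←n5: walk n5 to n3
  n0 → ∅
  n1 → ∅
  n2 → {n2}
  n3 → {n2}
  n4 → ∅
  n5 → {n2,n6}
  n6 → ∅

φ for v: defs {n0,n3,n5}
  DF⁺ = {n2,n6}

Answer: ["n2", "n6"]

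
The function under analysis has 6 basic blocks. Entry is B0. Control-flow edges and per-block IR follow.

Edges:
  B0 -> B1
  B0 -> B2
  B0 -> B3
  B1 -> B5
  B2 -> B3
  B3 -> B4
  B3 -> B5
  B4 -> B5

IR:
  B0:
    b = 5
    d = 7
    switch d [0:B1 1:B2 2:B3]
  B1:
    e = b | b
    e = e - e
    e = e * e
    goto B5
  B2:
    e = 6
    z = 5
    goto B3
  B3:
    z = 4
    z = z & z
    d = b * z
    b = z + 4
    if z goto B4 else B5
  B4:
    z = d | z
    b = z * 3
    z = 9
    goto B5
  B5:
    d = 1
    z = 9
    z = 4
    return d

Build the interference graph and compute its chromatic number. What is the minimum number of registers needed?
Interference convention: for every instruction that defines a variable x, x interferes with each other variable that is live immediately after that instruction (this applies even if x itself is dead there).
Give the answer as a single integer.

Answer: 3

Analysis:
Per-block:
  B0: def={b,d} ue=∅
  B1: def={e} ue={b}
  B2: def={e,z} ue=∅
  B3: def={b,d,z} ue={b}
  B4: def={b,z} ue={d,z}
  B5: def={d,z} ue=∅

Backward fixpoint:
  live B0: ∅→{b}
  live B1: {b}→∅
  live B2: {b}→{b}
  live B3: {b}→{d,z}
  live B4: {d,z}→∅
  live B5: ∅→∅

Conflict graph:
  b — {d,e,z}
  d — {b,z}
  e — {b}
  z — {b,d}

Colouring:
  {b,d,z} pairwise interfere (3-clique) ⇒ χ ≥ 3
  3-colouring: R0={b}  R1={d,e}  R2={z}
  χ = 3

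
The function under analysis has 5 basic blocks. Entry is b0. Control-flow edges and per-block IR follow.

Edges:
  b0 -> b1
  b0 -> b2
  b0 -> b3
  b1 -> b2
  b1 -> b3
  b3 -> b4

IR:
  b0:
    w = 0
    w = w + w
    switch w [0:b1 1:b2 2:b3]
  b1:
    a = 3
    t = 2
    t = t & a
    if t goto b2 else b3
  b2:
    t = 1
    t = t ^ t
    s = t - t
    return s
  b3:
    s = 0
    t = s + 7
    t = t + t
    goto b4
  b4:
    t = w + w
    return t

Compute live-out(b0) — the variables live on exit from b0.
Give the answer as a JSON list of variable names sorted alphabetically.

def/use:
  b0: {w} / ∅
  b1: {a,t} / ∅
  b2: {s,t} / ∅
  b3: {s,t} / ∅
  b4: {t} / {w}

Liveness:
  b0 li=∅ lo={w}
  b1 li={w} lo={w}
  b2 li=∅ lo=∅
  b3 li={w} lo={w}
  b4 li={w} lo=∅

live-out(b0) = ["w"]

Answer: ["w"]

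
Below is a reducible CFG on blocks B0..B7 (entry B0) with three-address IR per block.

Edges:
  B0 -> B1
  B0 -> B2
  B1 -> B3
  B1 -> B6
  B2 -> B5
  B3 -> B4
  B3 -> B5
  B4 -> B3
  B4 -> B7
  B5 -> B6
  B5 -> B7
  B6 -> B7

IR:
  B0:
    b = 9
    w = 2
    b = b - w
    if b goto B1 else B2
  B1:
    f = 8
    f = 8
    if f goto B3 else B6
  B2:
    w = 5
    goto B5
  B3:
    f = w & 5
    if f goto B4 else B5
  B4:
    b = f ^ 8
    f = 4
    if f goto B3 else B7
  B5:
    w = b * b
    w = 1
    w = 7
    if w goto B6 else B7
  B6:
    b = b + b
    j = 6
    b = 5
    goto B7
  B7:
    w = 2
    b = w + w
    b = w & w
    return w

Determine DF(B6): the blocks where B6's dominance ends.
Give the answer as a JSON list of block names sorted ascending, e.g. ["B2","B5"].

Answer: ["B7"]

Analysis:
idom tree: B1←B0 B2←B0 B3←B1 B4←B3 B5←B0 B6←B0 B7←B0
Dom at joins:
  B3: preds {B1,B4}: {B0,B1} ∩ {B0,B1,B3,B4} = {B0,B1}; idom=B1
  B5: preds {B2,B3}: {B0,B2} ∩ {B0,B1,B3} = {B0}; idom=B0
  B6: preds {B1,B5}: {B0,B1} ∩ {B0,B5} = {B0}; idom=B0
  B7: preds {B4,B5,B6}: {B0,B1,B3,B4} ∩ {B0,B5} ∩ {B0,B6} = {B0}; idom=B0

DF derivation:
  B3←B1: walk · to B1
  B3←B4: walk B4→B3 to B1
  B5←B2: walk B2 to B0
  B5←B3: walk B3→B1 to B0
  B6←B1: walk B1 to B0
  B6←B5: walk B5 to B0
  B7←B4: walk B4→B3→B1 to B0
  B7←B5: walk B5 to B0
  B7←B6: walk B6 to B0
  DF(B0)=∅
  DF(B1)={B5,B6,B7}
  DF(B2)={B5}
  DF(B3)={B3,B5,B7}
  DF(B4)={B3,B7}
  DF(B5)={B6,B7}
  DF(B6)={B7}
  DF(B7)=∅

DF(B6) = ["B7"]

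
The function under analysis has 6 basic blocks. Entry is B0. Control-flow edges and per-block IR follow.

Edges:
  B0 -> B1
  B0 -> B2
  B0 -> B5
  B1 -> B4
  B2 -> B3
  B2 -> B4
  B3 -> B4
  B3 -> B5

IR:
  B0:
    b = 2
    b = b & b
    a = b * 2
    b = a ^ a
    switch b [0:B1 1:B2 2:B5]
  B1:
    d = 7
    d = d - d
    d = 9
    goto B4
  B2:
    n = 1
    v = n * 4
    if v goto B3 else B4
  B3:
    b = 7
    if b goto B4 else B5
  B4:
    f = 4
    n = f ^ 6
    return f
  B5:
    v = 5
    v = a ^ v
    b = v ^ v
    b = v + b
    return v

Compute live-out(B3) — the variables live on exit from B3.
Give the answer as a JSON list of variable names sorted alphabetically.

def/use:
  B0: def={a,b} ue=∅
  B1: def={d} ue=∅
  B2: def={n,v} ue=∅
  B3: def={b} ue=∅
  B4: def={f,n} ue=∅
  B5: def={b,v} ue={a}

Liveness:
  B0: in=∅ out={a}
  B1: in=∅ out=∅
  B2: in={a} out={a}
  B3: in={a} out={a}
  B4: in=∅ out=∅
  B5: in={a} out=∅

live-out(B3) = ["a"]

Answer: ["a"]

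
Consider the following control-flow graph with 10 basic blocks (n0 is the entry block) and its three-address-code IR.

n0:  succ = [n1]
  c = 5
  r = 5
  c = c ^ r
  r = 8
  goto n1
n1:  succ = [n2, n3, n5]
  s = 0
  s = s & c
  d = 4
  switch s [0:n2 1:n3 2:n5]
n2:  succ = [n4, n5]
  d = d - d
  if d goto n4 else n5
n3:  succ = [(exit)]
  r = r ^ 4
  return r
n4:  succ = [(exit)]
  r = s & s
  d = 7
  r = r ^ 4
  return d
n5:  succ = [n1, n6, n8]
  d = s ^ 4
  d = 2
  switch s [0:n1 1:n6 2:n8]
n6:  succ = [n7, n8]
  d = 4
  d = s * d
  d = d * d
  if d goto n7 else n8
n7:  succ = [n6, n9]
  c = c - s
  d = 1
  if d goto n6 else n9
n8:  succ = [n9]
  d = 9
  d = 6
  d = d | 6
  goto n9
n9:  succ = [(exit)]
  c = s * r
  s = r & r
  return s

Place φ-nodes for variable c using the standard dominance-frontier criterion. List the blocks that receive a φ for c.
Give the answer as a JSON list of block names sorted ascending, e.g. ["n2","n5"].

Answer: ["n6", "n8", "n9"]

Working:
idom tree: n1←n0 n2←n1 n3←n1 n4←n2 n5←n1 n6←n5 n7←n6 n8←n5 n9←n5
Join-block Dom:
  n1: preds {n0,n5}: {n0} ∩ {n0,n1,n5} = {n0}; idom=n0
  n5: preds {n1,n2}: {n0,n1} ∩ {n0,n1,n2} = {n0,n1}; idom=n1
  n6: preds {n5,n7}: {n0,n1,n5} ∩ {n0,n1,n5,n6,n7} = {n0,n1,n5}; idom=n5
  n8: preds {n5,n6}: {n0,n1,n5} ∩ {n0,n1,n5,n6} = {n0,n1,n5}; idom=n5
  n9: preds {n7,n8}: {n0,n1,n5,n6,n7} ∩ {n0,n1,n5,n8} = {n0,n1,n5}; idom=n5

DF walk-up:
  join n1 pred n0: · stop@n0
  join n1 pred n5: n5→n1 stop@n0
  join n5 pred n1: · stop@n1
  join n5 pred n2: n2 stop@n1
  join n6 pred n5: · stop@n5
  join n6 pred n7: n7→n6 stop@n5
  join n8 pred n5: · stop@n5
  join n8 pred n6: n6 stop@n5
  join n9 pred n7: n7→n6 stop@n5
  join n9 pred n8: n8 stop@n5
  DF(n0)=∅
  DF(n1)={n1}
  DF(n2)={n5}
  DF(n3)=∅
  DF(n4)=∅
  DF(n5)={n1}
  DF(n6)={n6,n8,n9}
  DF(n7)={n6,n9}
  DF(n8)={n9}
  DF(n9)=∅

φ for c: defs {n0,n7,n9}
  DF⁺ = {n6,n8,n9}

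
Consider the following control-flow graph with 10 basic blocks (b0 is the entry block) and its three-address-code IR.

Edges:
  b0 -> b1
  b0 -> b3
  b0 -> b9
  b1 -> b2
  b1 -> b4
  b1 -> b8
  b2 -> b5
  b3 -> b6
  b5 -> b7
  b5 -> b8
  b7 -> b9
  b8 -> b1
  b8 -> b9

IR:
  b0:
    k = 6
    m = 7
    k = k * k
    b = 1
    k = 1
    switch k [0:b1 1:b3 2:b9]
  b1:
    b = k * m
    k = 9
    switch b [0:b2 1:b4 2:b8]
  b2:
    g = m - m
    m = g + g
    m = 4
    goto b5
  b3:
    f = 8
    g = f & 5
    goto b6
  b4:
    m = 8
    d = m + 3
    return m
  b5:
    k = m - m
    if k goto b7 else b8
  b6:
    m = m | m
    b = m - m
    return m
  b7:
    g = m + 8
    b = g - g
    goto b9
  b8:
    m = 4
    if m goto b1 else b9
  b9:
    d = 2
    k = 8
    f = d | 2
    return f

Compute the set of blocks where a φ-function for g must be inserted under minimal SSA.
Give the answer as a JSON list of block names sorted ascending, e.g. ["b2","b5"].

Answer: ["b1", "b8", "b9"]

Derivation:
idom tree: b1←b0 b2←b1 b3←b0 b4←b1 b5←b2 b6←b3 b7←b5 b8←b1 b9←b0
Join-block Dom:
  b1: preds {b0,b8}: {b0} ∩ {b0,b1,b8} = {b0}; idom=b0
  b8: preds {b1,b5}: {b0,b1} ∩ {b0,b1,b2,b5} = {b0,b1}; idom=b1
  b9: preds {b0,b7,b8}: {b0} ∩ {b0,b1,b2,b5,b7} ∩ {b0,b1,b8} = {b0}; idom=b0

DF walk-up:
  b1←b0: walk · to b0
  b1←b8: walk b8→b1 to b0
  b8←b1: walk · to b1
  b8←b5: walk b5→b2 to b1
  b9←b0: walk · to b0
  b9←b7: walk b7→b5→b2→b1 to b0
  b9←b8: walk b8→b1 to b0
  DF(b0)=∅
  DF(b1)={b1,b9}
  DF(b2)={b8,b9}
  DF(b3)=∅
  DF(b4)=∅
  DF(b5)={b8,b9}
  DF(b6)=∅
  DF(b7)={b9}
  DF(b8)={b1,b9}
  DF(b9)=∅

φ for g: defs {b2,b3,b7}
  DF⁺ = {b1,b8,b9}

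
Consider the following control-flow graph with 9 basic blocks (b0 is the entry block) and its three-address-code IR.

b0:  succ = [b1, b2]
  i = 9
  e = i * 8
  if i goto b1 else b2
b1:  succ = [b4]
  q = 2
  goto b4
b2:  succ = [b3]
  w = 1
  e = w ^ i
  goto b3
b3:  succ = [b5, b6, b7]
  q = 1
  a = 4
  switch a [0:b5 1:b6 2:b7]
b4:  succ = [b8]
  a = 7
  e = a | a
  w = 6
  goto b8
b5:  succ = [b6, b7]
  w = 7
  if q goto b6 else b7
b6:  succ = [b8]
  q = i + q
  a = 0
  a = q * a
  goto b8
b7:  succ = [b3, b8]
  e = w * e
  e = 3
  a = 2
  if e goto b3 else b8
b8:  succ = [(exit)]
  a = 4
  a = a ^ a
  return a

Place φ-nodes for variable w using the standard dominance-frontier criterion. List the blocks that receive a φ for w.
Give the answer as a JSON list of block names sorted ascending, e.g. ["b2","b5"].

idom tree: b1←b0 b2←b0 b3←b2 b4←b1 b5←b3 b6←b3 b7←b3 b8←b0
Join-block Dom:
  b3: preds {b2,b7}: {b0,b2} ∩ {b0,b2,b3,b7} = {b0,b2}; idom=b2
  b6: preds {b3,b5}: {b0,b2,b3} ∩ {b0,b2,b3,b5} = {b0,b2,b3}; idom=b3
  b7: preds {b3,b5}: {b0,b2,b3} ∩ {b0,b2,b3,b5} = {b0,b2,b3}; idom=b3
  b8: preds {b4,b6,b7}: {b0,b1,b4} ∩ {b0,b2,b3,b6} ∩ {b0,b2,b3,b7} = {b0}; idom=b0

DF walk-up:
  join b3 pred b2: · stop@b2
  join b3 pred b7: b7→b3 stop@b2
  join b6 pred b3: · stop@b3
  join b6 pred b5: b5 stop@b3
  join b7 pred b3: · stop@b3
  join b7 pred b5: b5 stop@b3
  join b8 pred b4: b4→b1 stop@b0
  join b8 pred b6: b6→b3→b2 stop@b0
  join b8 pred b7: b7→b3→b2 stop@b0
  b0 → ∅
  b1 → {b8}
  b2 → {b8}
  b3 → {b3,b8}
  b4 → {b8}
  b5 → {b6,b7}
  b6 → {b8}
  b7 → {b3,b8}
  b8 → ∅

φ for w: defs {b2,b4,b5}
  DF⁺ = {b3,b6,b7,b8}

Answer: ["b3", "b6", "b7", "b8"]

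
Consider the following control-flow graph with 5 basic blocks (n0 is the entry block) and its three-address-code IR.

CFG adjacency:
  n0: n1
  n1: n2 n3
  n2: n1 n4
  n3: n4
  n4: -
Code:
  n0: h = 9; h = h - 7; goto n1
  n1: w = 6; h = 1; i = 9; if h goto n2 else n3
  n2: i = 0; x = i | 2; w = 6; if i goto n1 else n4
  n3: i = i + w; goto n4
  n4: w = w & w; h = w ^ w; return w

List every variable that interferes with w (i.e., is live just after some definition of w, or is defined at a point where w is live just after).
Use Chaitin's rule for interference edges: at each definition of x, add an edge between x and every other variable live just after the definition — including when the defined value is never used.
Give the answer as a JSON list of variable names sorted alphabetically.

Answer: ["h", "i"]

Derivation:
Block summaries:
  n0 def {h} use ∅
  n1 def {h,i,w} use ∅
  n2 def {i,w,x} use ∅
  n3 def {i} use {i,w}
  n4 def {h,w} use {w}

Live sets:
  n0 li=∅ lo=∅
  n1 li=∅ lo={i,w}
  n2 li=∅ lo={w}
  n3 li={i,w} lo={w}
  n4 li={w} lo=∅

Interfere edges:
  h — {i,w}
  i — {h,w,x}
  w — {h,i}
  x — {i}

N(w) = ["h", "i"]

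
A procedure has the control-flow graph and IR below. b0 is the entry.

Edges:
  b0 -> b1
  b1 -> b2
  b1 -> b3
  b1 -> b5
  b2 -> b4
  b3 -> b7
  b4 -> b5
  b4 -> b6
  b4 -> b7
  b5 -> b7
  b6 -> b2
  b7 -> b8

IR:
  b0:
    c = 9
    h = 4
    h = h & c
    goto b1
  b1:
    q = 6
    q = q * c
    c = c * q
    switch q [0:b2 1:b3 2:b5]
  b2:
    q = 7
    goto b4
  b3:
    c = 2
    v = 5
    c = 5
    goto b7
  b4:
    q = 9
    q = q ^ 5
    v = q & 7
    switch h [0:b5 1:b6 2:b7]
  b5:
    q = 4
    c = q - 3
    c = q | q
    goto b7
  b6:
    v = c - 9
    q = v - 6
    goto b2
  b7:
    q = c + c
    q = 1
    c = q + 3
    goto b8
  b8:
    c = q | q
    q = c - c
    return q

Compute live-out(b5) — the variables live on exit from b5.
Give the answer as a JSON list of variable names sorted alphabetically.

Answer: ["c"]

Analysis:
Per-block:
  b0 def {c,h} use ∅
  b1 def {c,q} use {c}
  b2 def {q} use ∅
  b3 def {c,v} use ∅
  b4 def {q,v} use {h}
  b5 def {c,q} use ∅
  b6 def {q,v} use {c}
  b7 def {c,q} use {c}
  b8 def {c,q} use {q}

Liveness:
  b0 li=∅ lo={c,h}
  b1 li={c,h} lo={c,h}
  b2 li={c,h} lo={c,h}
  b3 li=∅ lo={c}
  b4 li={c,h} lo={c,h}
  b5 li=∅ lo={c}
  b6 li={c,h} lo={c,h}
  b7 li={c} lo={q}
  b8 li={q} lo=∅

live-out(b5) = ["c"]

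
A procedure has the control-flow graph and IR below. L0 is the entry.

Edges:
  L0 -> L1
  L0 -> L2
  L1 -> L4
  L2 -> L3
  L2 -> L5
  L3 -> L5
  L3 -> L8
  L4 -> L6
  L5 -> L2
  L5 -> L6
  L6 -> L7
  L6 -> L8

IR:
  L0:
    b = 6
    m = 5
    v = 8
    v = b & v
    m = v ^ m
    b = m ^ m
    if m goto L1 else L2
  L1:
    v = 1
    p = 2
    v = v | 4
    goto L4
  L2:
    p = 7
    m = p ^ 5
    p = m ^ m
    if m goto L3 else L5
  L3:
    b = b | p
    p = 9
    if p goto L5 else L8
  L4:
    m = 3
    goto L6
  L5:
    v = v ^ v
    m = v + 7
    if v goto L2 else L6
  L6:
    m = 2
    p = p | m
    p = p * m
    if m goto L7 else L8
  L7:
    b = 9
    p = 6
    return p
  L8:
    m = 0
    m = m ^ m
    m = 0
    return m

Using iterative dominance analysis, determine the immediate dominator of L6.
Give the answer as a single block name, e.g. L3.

Answer: L0

Working:
idom tree: L1←L0 L2←L0 L3←L2 L4←L1 L5←L2 L6←L0 L7←L6 L8←L0
Dom at joins:
  L2: preds {L0,L5}: {L0} ∩ {L0,L2,L5} = {L0}; idom=L0
  L5: preds {L2,L3}: {L0,L2} ∩ {L0,L2,L3} = {L0,L2}; idom=L2
  L6: preds {L4,L5}: {L0,L1,L4} ∩ {L0,L2,L5} = {L0}; idom=L0
  L8: preds {L3,L6}: {L0,L2,L3} ∩ {L0,L6} = {L0}; idom=L0

idom(L6) = L0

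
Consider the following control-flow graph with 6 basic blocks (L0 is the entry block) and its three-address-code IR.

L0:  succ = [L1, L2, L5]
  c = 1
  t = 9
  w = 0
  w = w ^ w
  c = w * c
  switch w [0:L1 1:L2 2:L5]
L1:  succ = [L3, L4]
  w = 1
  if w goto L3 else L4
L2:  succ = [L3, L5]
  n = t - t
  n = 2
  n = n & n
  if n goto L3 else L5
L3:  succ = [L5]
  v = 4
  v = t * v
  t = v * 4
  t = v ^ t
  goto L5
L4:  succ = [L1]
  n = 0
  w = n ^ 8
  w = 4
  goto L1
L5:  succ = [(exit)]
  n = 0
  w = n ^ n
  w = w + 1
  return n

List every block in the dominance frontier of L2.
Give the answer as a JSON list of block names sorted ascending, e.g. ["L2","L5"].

Answer: ["L3", "L5"]

Working:
idom tree: L1←L0 L2←L0 L3←L0 L4←L1 L5←L0
Join-block Dom:
  L1: preds {L0,L4}: {L0} ∩ {L0,L1,L4} = {L0}; idom=L0
  L3: preds {L1,L2}: {L0,L1} ∩ {L0,L2} = {L0}; idom=L0
  L5: preds {L0,L2,L3}: {L0} ∩ {L0,L2} ∩ {L0,L3} = {L0}; idom=L0

DF derivation:
  L1←L0: walk · to L0
  L1←L4: walk L4→L1 to L0
  L3←L1: walk L1 to L0
  L3←L2: walk L2 to L0
  L5←L0: walk · to L0
  L5←L2: walk L2 to L0
  L5←L3: walk L3 to L0
  L0 → ∅
  L1 → {L1,L3}
  L2 → {L3,L5}
  L3 → {L5}
  L4 → {L1}
  L5 → ∅

DF(L2) = ["L3", "L5"]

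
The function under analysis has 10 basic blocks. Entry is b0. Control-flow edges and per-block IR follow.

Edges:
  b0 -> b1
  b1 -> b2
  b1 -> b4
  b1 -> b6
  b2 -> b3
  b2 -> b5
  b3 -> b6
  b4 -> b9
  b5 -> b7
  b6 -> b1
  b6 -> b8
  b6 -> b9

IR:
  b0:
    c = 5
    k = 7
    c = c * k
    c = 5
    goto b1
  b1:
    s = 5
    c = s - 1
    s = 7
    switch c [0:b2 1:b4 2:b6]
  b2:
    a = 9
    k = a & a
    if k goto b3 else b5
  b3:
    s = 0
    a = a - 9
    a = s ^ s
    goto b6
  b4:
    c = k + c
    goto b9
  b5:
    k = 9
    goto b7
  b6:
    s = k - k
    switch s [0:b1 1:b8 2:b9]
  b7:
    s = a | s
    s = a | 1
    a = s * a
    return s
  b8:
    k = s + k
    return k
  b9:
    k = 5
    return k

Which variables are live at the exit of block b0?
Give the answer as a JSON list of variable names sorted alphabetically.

Block summaries:
  b0: def={c,k} ue=∅
  b1: def={c,s} ue=∅
  b2: def={a,k} ue=∅
  b3: def={a,s} ue={a}
  b4: def={c} ue={c,k}
  b5: def={k} ue=∅
  b6: def={s} ue={k}
  b7: def={a,s} ue={a,s}
  b8: def={k} ue={k,s}
  b9: def={k} ue=∅

Liveness:
  b0 li=∅ lo={k}
  b1 li={k} lo={c,k,s}
  b2 li={s} lo={a,k,s}
  b3 li={a,k} lo={k}
  b4 li={c,k} lo=∅
  b5 li={a,s} lo={a,s}
  b6 li={k} lo={k,s}
  b7 li={a,s} lo=∅
  b8 li={k,s} lo=∅
  b9 li=∅ lo=∅

live-out(b0) = ["k"]

Answer: ["k"]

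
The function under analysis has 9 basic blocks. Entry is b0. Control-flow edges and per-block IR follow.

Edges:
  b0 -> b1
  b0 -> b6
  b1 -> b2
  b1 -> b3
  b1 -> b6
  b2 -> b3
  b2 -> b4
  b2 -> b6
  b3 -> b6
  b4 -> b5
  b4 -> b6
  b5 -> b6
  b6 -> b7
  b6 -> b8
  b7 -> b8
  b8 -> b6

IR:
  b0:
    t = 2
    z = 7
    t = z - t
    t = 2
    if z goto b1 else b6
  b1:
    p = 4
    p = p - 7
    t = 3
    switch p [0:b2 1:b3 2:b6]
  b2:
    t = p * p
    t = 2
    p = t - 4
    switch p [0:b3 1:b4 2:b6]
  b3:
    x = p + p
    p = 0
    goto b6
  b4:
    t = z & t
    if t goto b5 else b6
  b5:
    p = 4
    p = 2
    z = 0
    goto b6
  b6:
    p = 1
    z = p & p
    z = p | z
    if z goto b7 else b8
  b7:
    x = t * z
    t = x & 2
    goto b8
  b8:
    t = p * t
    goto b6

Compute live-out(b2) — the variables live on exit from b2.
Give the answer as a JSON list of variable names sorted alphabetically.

def/use:
  b0: {t,z} / ∅
  b1: {p,t} / ∅
  b2: {p,t} / {p}
  b3: {p,x} / {p}
  b4: {t} / {t,z}
  b5: {p,z} / ∅
  b6: {p,z} / ∅
  b7: {t,x} / {t,z}
  b8: {t} / {p,t}

Live sets:
  b0: in=∅ out={t,z}
  b1: in={z} out={p,t,z}
  b2: in={p,z} out={p,t,z}
  b3: in={p,t} out={t}
  b4: in={t,z} out={t}
  b5: in={t} out={t}
  b6: in={t} out={p,t,z}
  b7: in={p,t,z} out={p,t}
  b8: in={p,t} out={t}

live-out(b2) = ["p", "t", "z"]

Answer: ["p", "t", "z"]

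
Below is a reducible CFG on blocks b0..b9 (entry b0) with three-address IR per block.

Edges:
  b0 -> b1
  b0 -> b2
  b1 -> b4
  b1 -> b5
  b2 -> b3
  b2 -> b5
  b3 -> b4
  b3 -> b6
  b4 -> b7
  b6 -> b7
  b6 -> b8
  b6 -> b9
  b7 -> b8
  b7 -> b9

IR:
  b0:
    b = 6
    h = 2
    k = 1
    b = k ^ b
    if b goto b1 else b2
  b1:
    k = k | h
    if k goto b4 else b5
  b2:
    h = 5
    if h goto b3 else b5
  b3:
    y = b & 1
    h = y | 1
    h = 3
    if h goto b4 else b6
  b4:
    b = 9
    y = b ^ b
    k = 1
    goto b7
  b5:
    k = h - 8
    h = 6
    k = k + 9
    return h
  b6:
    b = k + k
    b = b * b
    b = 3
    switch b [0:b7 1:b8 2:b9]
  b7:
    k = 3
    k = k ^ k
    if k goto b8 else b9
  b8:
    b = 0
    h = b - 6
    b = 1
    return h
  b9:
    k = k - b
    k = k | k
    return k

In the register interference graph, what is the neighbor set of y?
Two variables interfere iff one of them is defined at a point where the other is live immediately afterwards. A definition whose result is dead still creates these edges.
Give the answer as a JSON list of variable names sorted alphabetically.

def/use:
  b0: {b,h,k} / ∅
  b1: {k} / {h,k}
  b2: {h} / ∅
  b3: {h,y} / {b}
  b4: {b,k,y} / ∅
  b5: {h,k} / {h}
  b6: {b} / {k}
  b7: {k} / ∅
  b8: {b,h} / ∅
  b9: {k} / {b,k}

Liveness:
  live b0: ∅→{b,h,k}
  live b1: {h,k}→{h}
  live b2: {b,k}→{b,h,k}
  live b3: {b,k}→{k}
  live b4: ∅→{b}
  live b5: {h}→∅
  live b6: {k}→{b,k}
  live b7: {b}→{b,k}
  live b8: ∅→∅
  live b9: {b,k}→∅

Interference:
  b: {h,k,y}
  h: {b,k}
  k: {b,h,y}
  y: {b,k}

N(y) = ["b", "k"]

Answer: ["b", "k"]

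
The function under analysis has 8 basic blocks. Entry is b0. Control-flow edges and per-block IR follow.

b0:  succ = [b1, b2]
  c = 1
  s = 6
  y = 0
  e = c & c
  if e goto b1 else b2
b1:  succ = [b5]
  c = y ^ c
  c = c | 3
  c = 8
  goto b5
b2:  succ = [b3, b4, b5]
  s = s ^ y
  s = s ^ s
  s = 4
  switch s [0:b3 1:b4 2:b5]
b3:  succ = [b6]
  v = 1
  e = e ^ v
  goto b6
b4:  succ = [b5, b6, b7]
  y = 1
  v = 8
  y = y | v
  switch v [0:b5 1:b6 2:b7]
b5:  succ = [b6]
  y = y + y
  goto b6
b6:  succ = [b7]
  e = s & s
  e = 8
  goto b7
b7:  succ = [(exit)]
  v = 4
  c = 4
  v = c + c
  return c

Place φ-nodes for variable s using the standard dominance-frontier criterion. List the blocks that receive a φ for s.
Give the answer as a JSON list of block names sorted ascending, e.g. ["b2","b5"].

idom tree: b1←b0 b2←b0 b3←b2 b4←b2 b5←b0 b6←b0 b7←b0
Dom at joins:
  b5: preds {b1,b2,b4}: {b0,b1} ∩ {b0,b2} ∩ {b0,b2,b4} = {b0}; idom=b0
  b6: preds {b3,b4,b5}: {b0,b2,b3} ∩ {b0,b2,b4} ∩ {b0,b5} = {b0}; idom=b0
  b7: preds {b4,b6}: {b0,b2,b4} ∩ {b0,b6} = {b0}; idom=b0

DF walk-up:
  join b5 pred b1: b1 stop@b0
  join b5 pred b2: b2 stop@b0
  join b5 pred b4: b4→b2 stop@b0
  join b6 pred b3: b3→b2 stop@b0
  join b6 pred b4: b4→b2 stop@b0
  join b6 pred b5: b5 stop@b0
  join b7 pred b4: b4→b2 stop@b0
  join b7 pred b6: b6 stop@b0
  DF(b0)=∅
  DF(b1)={b5}
  DF(b2)={b5,b6,b7}
  DF(b3)={b6}
  DF(b4)={b5,b6,b7}
  DF(b5)={b6}
  DF(b6)={b7}
  DF(b7)=∅

φ for s: defs {b0,b2}
  DF⁺ = {b5,b6,b7}

Answer: ["b5", "b6", "b7"]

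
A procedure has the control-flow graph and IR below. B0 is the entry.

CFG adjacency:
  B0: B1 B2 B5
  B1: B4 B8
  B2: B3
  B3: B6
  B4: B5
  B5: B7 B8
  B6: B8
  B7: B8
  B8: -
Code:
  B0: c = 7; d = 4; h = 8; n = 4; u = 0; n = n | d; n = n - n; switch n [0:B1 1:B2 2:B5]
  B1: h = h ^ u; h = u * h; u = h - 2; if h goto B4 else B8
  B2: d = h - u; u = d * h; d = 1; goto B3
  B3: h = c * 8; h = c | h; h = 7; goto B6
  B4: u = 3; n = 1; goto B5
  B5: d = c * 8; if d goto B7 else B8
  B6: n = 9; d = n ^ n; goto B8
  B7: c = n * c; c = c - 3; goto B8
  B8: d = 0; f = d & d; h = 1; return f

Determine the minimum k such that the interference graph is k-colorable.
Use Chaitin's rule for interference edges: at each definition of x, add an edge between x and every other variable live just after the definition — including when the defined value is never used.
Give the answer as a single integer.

Answer: 5

Analysis:
def/use:
  B0 def {c,d,h,n,u} use ∅
  B1 def {h,u} use {h,u}
  B2 def {d,u} use {h,u}
  B3 def {h} use {c}
  B4 def {n,u} use ∅
  B5 def {d} use {c}
  B6 def {d,n} use ∅
  B7 def {c} use {c,n}
  B8 def {d,f,h} use ∅

Live sets:
  live B0: ∅→{c,h,n,u}
  live B1: {c,h,u}→{c}
  live B2: {c,h,u}→{c}
  live B3: {c}→∅
  live B4: {c}→{c,n}
  live B5: {c,n}→{c,n}
  live B6: ∅→∅
  live B7: {c,n}→∅
  live B8: ∅→∅

Interfere edges:
  c: {d,h,n,u}
  d: {c,h,n,u}
  f: {h}
  h: {c,d,f,n,u}
  n: {c,d,h,u}
  u: {c,d,h,n}

Registers:
  lower bound: {c,d,h,n,u} mutually conflict ⇒ χ ≥ 5
  5-colouring: R0={h}  R1={c,f}  R2={d}  R3={n}  R4={u}
  χ = 5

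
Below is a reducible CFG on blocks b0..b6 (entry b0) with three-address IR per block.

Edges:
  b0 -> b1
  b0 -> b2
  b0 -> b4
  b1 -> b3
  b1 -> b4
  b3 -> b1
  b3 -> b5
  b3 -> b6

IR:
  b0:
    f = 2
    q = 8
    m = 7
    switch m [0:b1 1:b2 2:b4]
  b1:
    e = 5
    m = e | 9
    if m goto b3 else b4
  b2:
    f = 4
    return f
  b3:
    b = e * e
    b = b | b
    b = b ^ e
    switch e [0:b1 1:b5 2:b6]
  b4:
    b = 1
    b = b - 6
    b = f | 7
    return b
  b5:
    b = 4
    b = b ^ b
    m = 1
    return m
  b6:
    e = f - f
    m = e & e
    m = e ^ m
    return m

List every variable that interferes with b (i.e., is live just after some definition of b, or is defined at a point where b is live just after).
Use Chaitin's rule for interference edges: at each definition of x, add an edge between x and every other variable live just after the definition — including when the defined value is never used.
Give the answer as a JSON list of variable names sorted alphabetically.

Block summaries:
  b0: def={f,m,q} ue=∅
  b1: def={e,m} ue=∅
  b2: def={f} ue=∅
  b3: def={b} ue={e}
  b4: def={b} ue={f}
  b5: def={b,m} ue=∅
  b6: def={e,m} ue={f}

Backward fixpoint:
  b0 li=∅ lo={f}
  b1 li={f} lo={e,f}
  b2 li=∅ lo=∅
  b3 li={e,f} lo={f}
  b4 li={f} lo=∅
  b5 li=∅ lo=∅
  b6 li={f} lo=∅

Interference:
  b↔{e,f}
  e↔{b,f,m}
  f↔{b,e,m,q}
  m↔{e,f}
  q↔{f}

N(b) = ["e", "f"]

Answer: ["e", "f"]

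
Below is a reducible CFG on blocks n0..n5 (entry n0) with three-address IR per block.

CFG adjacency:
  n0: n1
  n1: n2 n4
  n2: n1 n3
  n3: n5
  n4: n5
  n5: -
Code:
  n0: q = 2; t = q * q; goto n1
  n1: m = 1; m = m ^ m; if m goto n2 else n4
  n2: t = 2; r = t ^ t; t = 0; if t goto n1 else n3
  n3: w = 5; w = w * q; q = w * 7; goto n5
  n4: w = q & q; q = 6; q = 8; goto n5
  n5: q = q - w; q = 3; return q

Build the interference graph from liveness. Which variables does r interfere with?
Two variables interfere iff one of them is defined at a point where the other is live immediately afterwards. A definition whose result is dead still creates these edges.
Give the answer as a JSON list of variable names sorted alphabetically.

Block summaries:
  n0: def={q,t} ue=∅
  n1: def={m} ue=∅
  n2: def={r,t} ue=∅
  n3: def={q,w} ue={q}
  n4: def={q,w} ue={q}
  n5: def={q} ue={q,w}

Backward fixpoint:
  n0 li=∅ lo={q}
  n1 li={q} lo={q}
  n2 li={q} lo={q}
  n3 li={q} lo={q,w}
  n4 li={q} lo={q,w}
  n5 li={q,w} lo=∅

Conflict graph:
  m↔{q}
  q↔{m,r,t,w}
  r↔{q}
  t↔{q}
  w↔{q}

N(r) = ["q"]

Answer: ["q"]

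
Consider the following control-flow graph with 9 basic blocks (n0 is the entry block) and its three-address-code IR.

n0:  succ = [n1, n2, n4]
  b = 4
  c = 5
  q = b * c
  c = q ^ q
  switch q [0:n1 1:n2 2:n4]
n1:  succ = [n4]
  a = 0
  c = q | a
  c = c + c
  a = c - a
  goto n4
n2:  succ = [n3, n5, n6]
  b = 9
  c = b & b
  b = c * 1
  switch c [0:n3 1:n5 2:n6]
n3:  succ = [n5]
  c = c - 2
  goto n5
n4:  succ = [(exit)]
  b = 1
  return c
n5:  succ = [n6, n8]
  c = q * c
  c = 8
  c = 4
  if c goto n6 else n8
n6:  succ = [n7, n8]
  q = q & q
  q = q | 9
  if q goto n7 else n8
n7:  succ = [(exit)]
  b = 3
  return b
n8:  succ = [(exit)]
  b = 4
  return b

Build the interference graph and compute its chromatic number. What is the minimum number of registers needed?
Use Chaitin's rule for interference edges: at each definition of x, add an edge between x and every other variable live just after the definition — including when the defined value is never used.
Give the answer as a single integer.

Block summaries:
  n0: def={b,c,q} ue=∅
  n1: def={a,c} ue={q}
  n2: def={b,c} ue=∅
  n3: def={c} ue={c}
  n4: def={b} ue={c}
  n5: def={c} ue={c,q}
  n6: def={q} ue={q}
  n7: def={b} ue=∅
  n8: def={b} ue=∅

Liveness:
  live n0: ∅→{c,q}
  live n1: {q}→{c}
  live n2: {q}→{c,q}
  live n3: {c,q}→{c,q}
  live n4: {c}→∅
  live n5: {c,q}→{q}
  live n6: {q}→∅
  live n7: ∅→∅
  live n8: ∅→∅

Interference:
  a↔{c,q}
  b↔{c,q}
  c↔{a,b,q}
  q↔{a,b,c}

Colouring:
  clique {a,c,q} ⇒ need ≥ 3
  3-colouring: c0={c}  c1={q}  c2={a,b}
  χ = 3

Answer: 3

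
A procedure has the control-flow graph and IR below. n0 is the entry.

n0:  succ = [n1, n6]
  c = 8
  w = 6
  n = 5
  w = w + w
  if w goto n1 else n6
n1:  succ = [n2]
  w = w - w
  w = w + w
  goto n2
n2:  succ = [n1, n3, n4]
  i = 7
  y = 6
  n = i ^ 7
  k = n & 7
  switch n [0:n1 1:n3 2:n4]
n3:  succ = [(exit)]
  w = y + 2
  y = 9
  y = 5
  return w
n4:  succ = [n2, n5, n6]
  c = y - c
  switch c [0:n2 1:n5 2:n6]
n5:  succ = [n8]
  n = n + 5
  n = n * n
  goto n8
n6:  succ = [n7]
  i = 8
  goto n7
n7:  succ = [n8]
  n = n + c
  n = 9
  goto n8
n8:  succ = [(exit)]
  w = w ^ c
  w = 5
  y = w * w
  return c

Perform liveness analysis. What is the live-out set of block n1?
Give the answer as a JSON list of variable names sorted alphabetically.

Answer: ["c", "w"]

Working:
Per-block:
  n0: def={c,n,w} ue=∅
  n1: def={w} ue={w}
  n2: def={i,k,n,y} ue=∅
  n3: def={w,y} ue={y}
  n4: def={c} ue={c,y}
  n5: def={n} ue={n}
  n6: def={i} ue=∅
  n7: def={n} ue={c,n}
  n8: def={w,y} ue={c,w}

Backward fixpoint:
  n0 li=∅ lo={c,n,w}
  n1 li={c,w} lo={c,w}
  n2 li={c,w} lo={c,n,w,y}
  n3 li={y} lo=∅
  n4 li={c,n,w,y} lo={c,n,w}
  n5 li={c,n,w} lo={c,w}
  n6 li={c,n,w} lo={c,n,w}
  n7 li={c,n,w} lo={c,w}
  n8 li={c,w} lo=∅

live-out(n1) = ["c", "w"]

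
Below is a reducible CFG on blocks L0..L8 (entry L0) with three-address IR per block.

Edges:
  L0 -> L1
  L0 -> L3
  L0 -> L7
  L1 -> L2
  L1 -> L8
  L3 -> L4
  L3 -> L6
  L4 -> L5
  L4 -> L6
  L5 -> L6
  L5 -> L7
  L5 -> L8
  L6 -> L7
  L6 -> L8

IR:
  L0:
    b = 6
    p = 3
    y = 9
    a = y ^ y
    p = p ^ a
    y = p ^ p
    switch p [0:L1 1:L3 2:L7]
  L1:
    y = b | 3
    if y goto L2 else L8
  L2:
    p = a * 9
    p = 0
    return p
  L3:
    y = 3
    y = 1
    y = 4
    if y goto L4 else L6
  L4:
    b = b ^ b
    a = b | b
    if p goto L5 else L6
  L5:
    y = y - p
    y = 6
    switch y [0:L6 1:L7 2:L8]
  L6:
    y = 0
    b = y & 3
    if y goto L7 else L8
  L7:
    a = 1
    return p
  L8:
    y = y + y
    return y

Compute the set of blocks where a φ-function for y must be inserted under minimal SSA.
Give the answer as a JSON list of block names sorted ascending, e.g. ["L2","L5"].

idom tree: L1←L0 L2←L1 L3←L0 L4←L3 L5←L4 L6←L3 L7←L0 L8←L0
Join-block Dom:
  L6: preds {L3,L4,L5}: {L0,L3} ∩ {L0,L3,L4} ∩ {L0,L3,L4,L5} = {L0,L3}; idom=L3
  L7: preds {L0,L5,L6}: {L0} ∩ {L0,L3,L4,L5} ∩ {L0,L3,L6} = {L0}; idom=L0
  L8: preds {L1,L5,L6}: {L0,L1} ∩ {L0,L3,L4,L5} ∩ {L0,L3,L6} = {L0}; idom=L0

Frontier:
  L6←L3: walk · to L3
  L6←L4: walk L4 to L3
  L6←L5: walk L5→L4 to L3
  L7←L0: walk · to L0
  L7←L5: walk L5→L4→L3 to L0
  L7←L6: walk L6→L3 to L0
  L8←L1: walk L1 to L0
  L8←L5: walk L5→L4→L3 to L0
  L8←L6: walk L6→L3 to L0
  L0: DF=∅
  L1: DF={L8}
  L2: DF=∅
  L3: DF={L7,L8}
  L4: DF={L6,L7,L8}
  L5: DF={L6,L7,L8}
  L6: DF={L7,L8}
  L7: DF=∅
  L8: DF=∅

φ for y: defs {L0,L1,L3,L5,L6,L8}
  DF⁺ = {L6,L7,L8}

Answer: ["L6", "L7", "L8"]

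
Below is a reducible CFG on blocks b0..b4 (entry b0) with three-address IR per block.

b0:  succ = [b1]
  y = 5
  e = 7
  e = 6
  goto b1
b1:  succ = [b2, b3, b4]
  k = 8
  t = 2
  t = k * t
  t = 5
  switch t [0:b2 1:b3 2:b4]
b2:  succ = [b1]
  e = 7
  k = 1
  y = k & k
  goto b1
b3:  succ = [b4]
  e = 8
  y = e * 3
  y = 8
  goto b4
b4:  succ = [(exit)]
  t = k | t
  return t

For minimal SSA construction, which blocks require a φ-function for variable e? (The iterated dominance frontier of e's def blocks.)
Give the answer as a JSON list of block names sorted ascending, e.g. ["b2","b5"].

idom tree: b1←b0 b2←b1 b3←b1 b4←b1
Dom∩ at merges:
  b1: preds {b0,b2}: {b0} ∩ {b0,b1,b2} = {b0}; idom=b0
  b4: preds {b1,b3}: {b0,b1} ∩ {b0,b1,b3} = {b0,b1}; idom=b1

DF derivation:
  join b1 pred b0: · stop@b0
  join b1 pred b2: b2→b1 stop@b0
  join b4 pred b1: · stop@b1
  join b4 pred b3: b3 stop@b1
  b0: DF=∅
  b1: DF={b1}
  b2: DF={b1}
  b3: DF={b4}
  b4: DF=∅

φ for e: defs {b0,b2,b3}
  DF⁺ = {b1,b4}

Answer: ["b1", "b4"]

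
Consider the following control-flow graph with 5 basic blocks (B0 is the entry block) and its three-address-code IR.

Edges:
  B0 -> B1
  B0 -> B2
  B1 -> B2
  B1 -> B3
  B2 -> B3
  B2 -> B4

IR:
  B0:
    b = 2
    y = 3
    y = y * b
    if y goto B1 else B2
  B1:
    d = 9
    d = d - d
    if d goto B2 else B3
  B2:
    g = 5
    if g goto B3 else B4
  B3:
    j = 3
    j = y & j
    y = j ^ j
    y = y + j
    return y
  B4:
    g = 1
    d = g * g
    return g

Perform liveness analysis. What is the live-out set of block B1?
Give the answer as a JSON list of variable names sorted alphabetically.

def/use:
  B0: def={b,y} ue=∅
  B1: def={d} ue=∅
  B2: def={g} ue=∅
  B3: def={j,y} ue={y}
  B4: def={d,g} ue=∅

Live sets:
  live B0: ∅→{y}
  live B1: {y}→{y}
  live B2: {y}→{y}
  live B3: {y}→∅
  live B4: ∅→∅

live-out(B1) = ["y"]

Answer: ["y"]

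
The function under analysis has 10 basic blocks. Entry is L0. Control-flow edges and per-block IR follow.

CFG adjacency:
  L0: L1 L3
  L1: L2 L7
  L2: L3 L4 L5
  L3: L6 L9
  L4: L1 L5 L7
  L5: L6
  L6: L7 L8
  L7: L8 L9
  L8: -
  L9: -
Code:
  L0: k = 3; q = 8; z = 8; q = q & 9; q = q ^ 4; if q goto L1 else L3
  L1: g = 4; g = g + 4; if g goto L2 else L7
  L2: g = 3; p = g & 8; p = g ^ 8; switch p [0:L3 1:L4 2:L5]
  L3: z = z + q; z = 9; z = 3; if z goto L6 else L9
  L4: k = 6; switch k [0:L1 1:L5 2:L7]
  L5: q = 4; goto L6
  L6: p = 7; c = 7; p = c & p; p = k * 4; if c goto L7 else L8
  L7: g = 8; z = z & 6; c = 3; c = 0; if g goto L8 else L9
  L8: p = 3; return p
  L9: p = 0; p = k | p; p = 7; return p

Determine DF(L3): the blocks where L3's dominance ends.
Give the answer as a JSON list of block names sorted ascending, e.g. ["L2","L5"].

idom tree: L1←L0 L2←L1 L3←L0 L4←L2 L5←L2 L6←L0 L7←L0 L8←L0 L9←L0
Join-block Dom:
  L1: preds {L0,L4}: {L0} ∩ {L0,L1,L2,L4} = {L0}; idom=L0
  L3: preds {L0,L2}: {L0} ∩ {L0,L1,L2} = {L0}; idom=L0
  L5: preds {L2,L4}: {L0,L1,L2} ∩ {L0,L1,L2,L4} = {L0,L1,L2}; idom=L2
  L6: preds {L3,L5}: {L0,L3} ∩ {L0,L1,L2,L5} = {L0}; idom=L0
  L7: preds {L1,L4,L6}: {L0,L1} ∩ {L0,L1,L2,L4} ∩ {L0,L6} = {L0}; idom=L0
  L8: preds {L6,L7}: {L0,L6} ∩ {L0,L7} = {L0}; idom=L0
  L9: preds {L3,L7}: {L0,L3} ∩ {L0,L7} = {L0}; idom=L0

DF derivation:
  L1←L0: walk · to L0
  L1←L4: walk L4→L2→L1 to L0
  L3←L0: walk · to L0
  L3←L2: walk L2→L1 to L0
  L5←L2: walk · to L2
  L5←L4: walk L4 to L2
  L6←L3: walk L3 to L0
  L6←L5: walk L5→L2→L1 to L0
  L7←L1: walk L1 to L0
  L7←L4: walk L4→L2→L1 to L0
  L7←L6: walk L6 to L0
  L8←L6: walk L6 to L0
  L8←L7: walk L7 to L0
  L9←L3: walk L3 to L0
  L9←L7: walk L7 to L0
  L0 → ∅
  L1 → {L1,L3,L6,L7}
  L2 → {L1,L3,L6,L7}
  L3 → {L6,L9}
  L4 → {L1,L5,L7}
  L5 → {L6}
  L6 → {L7,L8}
  L7 → {L8,L9}
  L8 → ∅
  L9 → ∅

DF(L3) = ["L6", "L9"]

Answer: ["L6", "L9"]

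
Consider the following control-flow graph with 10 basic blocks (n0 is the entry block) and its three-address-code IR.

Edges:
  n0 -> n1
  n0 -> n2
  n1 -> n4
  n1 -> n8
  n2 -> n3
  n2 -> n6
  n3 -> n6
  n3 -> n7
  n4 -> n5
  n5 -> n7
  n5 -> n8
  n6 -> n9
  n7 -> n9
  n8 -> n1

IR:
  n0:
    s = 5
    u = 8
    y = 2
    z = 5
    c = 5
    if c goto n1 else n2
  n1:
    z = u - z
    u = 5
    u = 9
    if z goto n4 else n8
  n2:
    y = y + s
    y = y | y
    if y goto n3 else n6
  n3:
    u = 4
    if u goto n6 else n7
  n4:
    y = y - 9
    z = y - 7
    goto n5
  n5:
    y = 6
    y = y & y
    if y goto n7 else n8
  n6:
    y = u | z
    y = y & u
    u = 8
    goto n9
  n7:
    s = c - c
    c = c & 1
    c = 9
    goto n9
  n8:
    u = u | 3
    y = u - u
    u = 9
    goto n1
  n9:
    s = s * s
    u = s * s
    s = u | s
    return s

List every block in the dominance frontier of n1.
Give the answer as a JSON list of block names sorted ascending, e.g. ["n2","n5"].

idom tree: n1←n0 n2←n0 n3←n2 n4←n1 n5←n4 n6←n2 n7←n0 n8←n1 n9←n0
Dom∩ at merges:
  n1: preds {n0,n8}: {n0} ∩ {n0,n1,n8} = {n0}; idom=n0
  n6: preds {n2,n3}: {n0,n2} ∩ {n0,n2,n3} = {n0,n2}; idom=n2
  n7: preds {n3,n5}: {n0,n2,n3} ∩ {n0,n1,n4,n5} = {n0}; idom=n0
  n8: preds {n1,n5}: {n0,n1} ∩ {n0,n1,n4,n5} = {n0,n1}; idom=n1
  n9: preds {n6,n7}: {n0,n2,n6} ∩ {n0,n7} = {n0}; idom=n0

DF derivation:
  n1←n0: walk · to n0
  n1←n8: walk n8→n1 to n0
  n6←n2: walk · to n2
  n6←n3: walk n3 to n2
  n7←n3: walk n3→n2 to n0
  n7←n5: walk n5→n4→n1 to n0
  n8←n1: walk · to n1
  n8←n5: walk n5→n4 to n1
  n9←n6: walk n6→n2 to n0
  n9←n7: walk n7 to n0
  DF(n0)=∅
  DF(n1)={n1,n7}
  DF(n2)={n7,n9}
  DF(n3)={n6,n7}
  DF(n4)={n7,n8}
  DF(n5)={n7,n8}
  DF(n6)={n9}
  DF(n7)={n9}
  DF(n8)={n1}
  DF(n9)=∅

DF(n1) = ["n1", "n7"]

Answer: ["n1", "n7"]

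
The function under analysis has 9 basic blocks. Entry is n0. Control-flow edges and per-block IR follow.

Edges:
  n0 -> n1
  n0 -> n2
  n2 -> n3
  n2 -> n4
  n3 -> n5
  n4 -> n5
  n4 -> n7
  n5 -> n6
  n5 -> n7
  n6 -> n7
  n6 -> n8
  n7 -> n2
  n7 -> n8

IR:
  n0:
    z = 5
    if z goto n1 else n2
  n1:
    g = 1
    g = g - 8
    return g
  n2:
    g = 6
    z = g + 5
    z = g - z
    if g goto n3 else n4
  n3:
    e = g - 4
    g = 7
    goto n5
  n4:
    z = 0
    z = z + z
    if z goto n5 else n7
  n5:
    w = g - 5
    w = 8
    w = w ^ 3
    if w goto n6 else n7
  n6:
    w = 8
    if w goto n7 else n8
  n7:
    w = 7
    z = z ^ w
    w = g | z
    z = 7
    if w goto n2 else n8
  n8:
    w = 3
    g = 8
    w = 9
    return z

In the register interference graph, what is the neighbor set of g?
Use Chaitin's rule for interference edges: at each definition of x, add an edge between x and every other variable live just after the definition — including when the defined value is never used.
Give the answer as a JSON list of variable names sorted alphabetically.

Per-block:
  n0 def {z} use ∅
  n1 def {g} use ∅
  n2 def {g,z} use ∅
  n3 def {e,g} use {g}
  n4 def {z} use ∅
  n5 def {w} use {g}
  n6 def {w} use ∅
  n7 def {w,z} use {g,z}
  n8 def {g,w} use {z}

Backward fixpoint:
  n0: in=∅ out=∅
  n1: in=∅ out=∅
  n2: in=∅ out={g,z}
  n3: in={g,z} out={g,z}
  n4: in={g} out={g,z}
  n5: in={g,z} out={g,z}
  n6: in={g,z} out={g,z}
  n7: in={g,z} out={z}
  n8: in={z} out=∅

Interference:
  e: {z}
  g: {w,z}
  w: {g,z}
  z: {e,g,w}

N(g) = ["w", "z"]

Answer: ["w", "z"]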